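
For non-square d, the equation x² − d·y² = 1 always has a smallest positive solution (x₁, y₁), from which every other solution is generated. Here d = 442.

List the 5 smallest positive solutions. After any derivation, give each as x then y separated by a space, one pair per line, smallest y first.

[21; 42] for √442; ℓ=1 ⇒ convergent index 1
a_0=21:  p_0=21·1+0=21,  q_0=21·0+1=1
a_1=42:  p_1=42·21+1=883,  q_1=42·1+0=42
(x₁, y₁) = (883, 42);  883² − 442·42² = 1 ✓
k=2:  x_2 = 883·883+442·42·42 = 1559377,  y_2 = 883·42+42·883 = 74172
k=3:  x_3 = 883·1559377+442·42·74172 = 2753858899,  y_3 = 883·74172+42·1559377 = 130987710
k=4:  x_4 = 883·2753858899+442·42·130987710 = 4863313256257,  y_4 = 883·130987710+42·2753858899 = 231324221688
k=5:  x_5 = 883·4863313256257+442·42·231324221688 = 8588608456690963,  y_5 = 883·231324221688+42·4863313256257 = 408518444513298

883 42
1559377 74172
2753858899 130987710
4863313256257 231324221688
8588608456690963 408518444513298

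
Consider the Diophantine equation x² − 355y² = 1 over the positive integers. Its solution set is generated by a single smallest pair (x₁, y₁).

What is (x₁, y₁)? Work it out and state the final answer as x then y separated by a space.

954809 50676

d=355: √d = [18; 1,5,3,3,1,6,1,3,3,5,1,36] (ℓ=12, even), read p_11/q_11
k=0  a_k=18  p_k/q_k = 18/1
k=1  a_k=1  p_k/q_k = 19/1
k=2  a_k=5  p_k/q_k = 113/6
k=3  a_k=3  p_k/q_k = 358/19
k=4  a_k=3  p_k/q_k = 1187/63
…
k=6  a_k=6  p_k/q_k = 10457/555
k=7  a_k=1  p_k/q_k = 12002/637
…
k=9  a_k=3  p_k/q_k = 151391/8035
k=10  a_k=5  p_k/q_k = 803418/42641
k=11  a_k=1  p_k/q_k = 954809/50676
fundamental: x₁=954809, y₁=50676  (since 911660226481 − 355·2568056976 = 1)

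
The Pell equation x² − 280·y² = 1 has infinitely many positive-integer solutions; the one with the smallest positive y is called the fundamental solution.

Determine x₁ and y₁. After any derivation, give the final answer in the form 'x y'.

[16; 1,2,1,2,1,32] for √280; ℓ=6 ⇒ convergent index 5
k=0  a_k=16  p_k/q_k = 16/1
…
k=2  a_k=2  p_k/q_k = 50/3
k=3  a_k=1  p_k/q_k = 67/4
k=4  a_k=2  p_k/q_k = 184/11
k=5  a_k=1  p_k/q_k = 251/15
fundamental: x₁=251, y₁=15  (since 63001 − 280·225 = 1)

251 15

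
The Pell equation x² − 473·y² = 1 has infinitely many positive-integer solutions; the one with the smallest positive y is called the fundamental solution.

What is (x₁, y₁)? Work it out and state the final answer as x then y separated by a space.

[21; 1,2,1,42] for √473; ℓ=4 ⇒ convergent index 3
i=0: a=21 ⇒ p=21, q=1
i=1: a=1 ⇒ p=22, q=1
i=2: a=2 ⇒ p=65, q=3
i=3: a=1 ⇒ p=87, q=4
(x₁, y₁) = (87, 4);  87² − 473·4² = 1 ✓

87 4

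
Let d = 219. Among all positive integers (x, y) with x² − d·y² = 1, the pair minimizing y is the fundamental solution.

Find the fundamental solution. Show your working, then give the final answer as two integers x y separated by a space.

74 5

√219 = [14; 1,3,1,28, …], period ℓ=4 (even) → k=3
i=0: a=14 ⇒ p=14, q=1
…
i=2: a=3 ⇒ p=59, q=4
i=3: a=1 ⇒ p=74, q=5
→ (74, 5).  Check: 74²=5476, 219·5²=5475, difference 1.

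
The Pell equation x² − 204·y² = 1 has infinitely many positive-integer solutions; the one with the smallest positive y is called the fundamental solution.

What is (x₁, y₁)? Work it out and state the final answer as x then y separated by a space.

d=204: √d = [14; 3,1,1,6,1,1,3,28] (ℓ=8, even), read p_7/q_7
k=0  a_k=14  p_k/q_k = 14/1
…
k=5  a_k=1  p_k/q_k = 757/53
k=6  a_k=1  p_k/q_k = 1414/99
k=7  a_k=3  p_k/q_k = 4999/350
→ (4999, 350).  Check: 4999²=24990001, 204·350²=24990000, difference 1.

4999 350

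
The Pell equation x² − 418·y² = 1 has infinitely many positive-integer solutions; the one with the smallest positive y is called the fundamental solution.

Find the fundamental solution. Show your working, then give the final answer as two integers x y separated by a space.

√418 = [20; 2,4,20,4,2,40, …], period ℓ=6 (even) → k=5
k=0  a_k=20  p_k/q_k = 20/1
…
k=4  a_k=4  p_k/q_k = 15068/737
k=5  a_k=2  p_k/q_k = 33857/1656
(x₁, y₁) = (33857, 1656);  33857² − 418·1656² = 1 ✓

33857 1656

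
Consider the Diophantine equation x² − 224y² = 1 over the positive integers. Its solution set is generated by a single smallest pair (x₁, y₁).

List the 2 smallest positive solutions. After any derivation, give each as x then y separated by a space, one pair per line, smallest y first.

15 1
449 30

√224 → a₀=14, period (1,28); ℓ=2 even so k=1
k=0  a_k=14  p_k/q_k = 14/1
k=1  a_k=1  p_k/q_k = 15/1
(x₁, y₁) = (15, 1);  15² − 224·1² = 1 ✓
(x_2, y_2) = (15·15 + 224·1·1, 15·1 + 1·15) = (449, 30)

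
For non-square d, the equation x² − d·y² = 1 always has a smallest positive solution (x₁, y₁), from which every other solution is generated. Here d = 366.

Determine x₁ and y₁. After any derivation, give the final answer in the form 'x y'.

907925 47458

[19; 7,1,1,1,2,12,2,1,1,1,7,38] for √366; ℓ=12 ⇒ convergent index 11
a_0=19:  p_0=19·1+0=19,  q_0=19·0+1=1
…
a_3=1:  p_3=1·153+134=287,  q_3=1·8+7=15
…
a_6=12:  p_6=12·1167+440=14444,  q_6=12·61+23=755
…
a_8=1:  p_8=1·30055+14444=44499,  q_8=1·1571+755=2326
a_9=1:  p_9=1·44499+30055=74554,  q_9=1·2326+1571=3897
a_10=1:  p_10=1·74554+44499=119053,  q_10=1·3897+2326=6223
a_11=7:  p_11=7·119053+74554=907925,  q_11=7·6223+3897=47458
fundamental: x₁=907925, y₁=47458  (since 824327805625 − 366·2252261764 = 1)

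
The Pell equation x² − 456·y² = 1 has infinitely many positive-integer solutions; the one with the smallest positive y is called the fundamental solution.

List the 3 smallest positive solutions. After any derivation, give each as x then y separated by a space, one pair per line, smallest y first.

1025 48
2101249 98400
4307559425 201719952

√456 = [21; 2,1,4,1,2,42, …], period ℓ=6 (even) → k=5
k=0  a_k=21  p_k/q_k = 21/1
k=1  a_k=2  p_k/q_k = 43/2
k=2  a_k=1  p_k/q_k = 64/3
…
k=4  a_k=1  p_k/q_k = 363/17
k=5  a_k=2  p_k/q_k = 1025/48
→ (1025, 48).  Check: 1025²=1050625, 456·48²=1050624, difference 1.
(1025+48√456)^2 = 2101249 + 98400√456
(1025+48√456)^3 = 4307559425 + 201719952√456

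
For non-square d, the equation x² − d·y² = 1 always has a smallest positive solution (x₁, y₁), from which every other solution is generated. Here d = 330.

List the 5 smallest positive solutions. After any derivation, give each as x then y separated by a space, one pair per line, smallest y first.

109 6
23761 1308
5179789 285138
1129170241 62158776
246153932749 13550328030

√330 = [18; 6,36, …], period ℓ=2 (even) → k=1
k=0  a_k=18  p_k/q_k = 18/1
k=1  a_k=6  p_k/q_k = 109/6
→ (109, 6).  Check: 109²=11881, 330·6²=11880, difference 1.
(x_2, y_2) = (109·109 + 330·6·6, 109·6 + 6·109) = (23761, 1308)
(x_3, y_3) = (109·23761 + 330·6·1308, 109·1308 + 6·23761) = (5179789, 285138)
(x_4, y_4) = (109·5179789 + 330·6·285138, 109·285138 + 6·5179789) = (1129170241, 62158776)
(x_5, y_5) = (109·1129170241 + 330·6·62158776, 109·62158776 + 6·1129170241) = (246153932749, 13550328030)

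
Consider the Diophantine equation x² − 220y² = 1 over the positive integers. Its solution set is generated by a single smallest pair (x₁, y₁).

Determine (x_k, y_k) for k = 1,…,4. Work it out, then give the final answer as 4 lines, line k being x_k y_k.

[14; 1,4,1,28] for √220; ℓ=4 ⇒ convergent index 3
step 0: (14, 1)  from 14·(1,0) + (0,1)
…
step 2: (74, 5)  from 4·(15,1) + (14,1)
step 3: (89, 6)  from 1·(74,5) + (15,1)
(x₁, y₁) = (89, 6);  89² − 220·6² = 1 ✓
n=2: (89,6)∘(89,6) = (89·89+220·6·6, 89·6+6·89) = (15841,1068)
n=3: (15841,1068)∘(89,6) = (89·15841+220·6·1068, 89·1068+6·15841) = (2819609,190098)
n=4: (2819609,190098)∘(89,6) = (89·2819609+220·6·190098, 89·190098+6·2819609) = (501874561,33836376)

89 6
15841 1068
2819609 190098
501874561 33836376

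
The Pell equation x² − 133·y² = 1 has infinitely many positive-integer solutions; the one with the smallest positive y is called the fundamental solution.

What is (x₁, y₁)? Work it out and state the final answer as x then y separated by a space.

2588599 224460

√133 = [11; 1,1,7,5,1,…,1,1,22, …], period ℓ=16 (even) → k=15
i=0: a=11 ⇒ p=11, q=1
…
i=2: a=1 ⇒ p=23, q=2
…
i=4: a=5 ⇒ p=888, q=77
i=5: a=1 ⇒ p=1061, q=92
i=6: a=1 ⇒ p=1949, q=169
i=7: a=1 ⇒ p=3010, q=261
i=8: a=2 ⇒ p=7969, q=691
i=9: a=1 ⇒ p=10979, q=952
i=10: a=1 ⇒ p=18948, q=1643
i=11: a=1 ⇒ p=29927, q=2595
i=12: a=5 ⇒ p=168583, q=14618
i=13: a=7 ⇒ p=1210008, q=104921
i=14: a=1 ⇒ p=1378591, q=119539
i=15: a=1 ⇒ p=2588599, q=224460
(x₁, y₁) = (2588599, 224460);  2588599² − 133·224460² = 1 ✓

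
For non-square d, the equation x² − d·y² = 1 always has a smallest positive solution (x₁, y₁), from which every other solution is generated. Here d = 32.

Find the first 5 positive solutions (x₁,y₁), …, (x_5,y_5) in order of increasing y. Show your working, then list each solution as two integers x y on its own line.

17 3
577 102
19601 3465
665857 117708
22619537 3998607

d=32: √d = [5; 1,1,1,10] (ℓ=4, even), read p_3/q_3
k=0  a_k=5  p_k/q_k = 5/1
…
k=2  a_k=1  p_k/q_k = 11/2
k=3  a_k=1  p_k/q_k = 17/3
(x₁, y₁) = (17, 3);  17² − 32·3² = 1 ✓
(17+3√32)^2 = 577 + 102√32
(17+3√32)^3 = 19601 + 3465√32
(17+3√32)^4 = 665857 + 117708√32
(17+3√32)^5 = 22619537 + 3998607√32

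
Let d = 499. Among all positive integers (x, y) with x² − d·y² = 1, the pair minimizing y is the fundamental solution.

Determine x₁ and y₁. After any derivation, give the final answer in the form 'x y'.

4490 201

d=499: √d = [22; 2,1,21,1,2,44] (ℓ=6, even), read p_5/q_5
i=0: a=22 ⇒ p=22, q=1
i=1: a=2 ⇒ p=45, q=2
i=2: a=1 ⇒ p=67, q=3
…
i=4: a=1 ⇒ p=1519, q=68
i=5: a=2 ⇒ p=4490, q=201
(x₁, y₁) = (4490, 201);  4490² − 499·201² = 1 ✓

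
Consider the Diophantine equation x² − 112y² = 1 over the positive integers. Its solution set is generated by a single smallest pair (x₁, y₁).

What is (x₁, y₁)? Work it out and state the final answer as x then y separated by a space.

127 12

√112 = [10; 1,1,2,1,1,20, …], period ℓ=6 (even) → k=5
k=0  a_k=10  p_k/q_k = 10/1
…
k=2  a_k=1  p_k/q_k = 21/2
…
k=4  a_k=1  p_k/q_k = 74/7
k=5  a_k=1  p_k/q_k = 127/12
(x₁, y₁) = (127, 12);  127² − 112·12² = 1 ✓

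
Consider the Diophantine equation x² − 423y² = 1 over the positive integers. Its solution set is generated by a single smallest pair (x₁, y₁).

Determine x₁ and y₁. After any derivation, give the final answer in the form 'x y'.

√423 → a₀=20, period (1,1,3,4,3,1,1,40); ℓ=8 even so k=7
a_0=20:  p_0=20·1+0=20,  q_0=20·0+1=1
a_1=1:  p_1=1·20+1=21,  q_1=1·1+0=1
a_2=1:  p_2=1·21+20=41,  q_2=1·1+1=2
…
a_4=4:  p_4=4·144+41=617,  q_4=4·7+2=30
a_5=3:  p_5=3·617+144=1995,  q_5=3·30+7=97
a_6=1:  p_6=1·1995+617=2612,  q_6=1·97+30=127
a_7=1:  p_7=1·2612+1995=4607,  q_7=1·127+97=224
fundamental: x₁=4607, y₁=224  (since 21224449 − 423·50176 = 1)

4607 224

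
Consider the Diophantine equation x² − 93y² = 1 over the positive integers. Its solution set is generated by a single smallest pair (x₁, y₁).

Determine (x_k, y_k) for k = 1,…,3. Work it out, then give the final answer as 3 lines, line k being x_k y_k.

[9; 1,1,1,4,6,4,1,1,1,18] for √93; ℓ=10 ⇒ convergent index 9
i=0: a=9 ⇒ p=9, q=1
i=1: a=1 ⇒ p=10, q=1
i=2: a=1 ⇒ p=19, q=2
…
i=5: a=6 ⇒ p=839, q=87
…
i=7: a=1 ⇒ p=4330, q=449
i=8: a=1 ⇒ p=7821, q=811
i=9: a=1 ⇒ p=12151, q=1260
→ (12151, 1260).  Check: 12151²=147646801, 93·1260²=147646800, difference 1.
k=2:  x_2 = 12151·12151+93·1260·1260 = 295293601,  y_2 = 12151·1260+1260·12151 = 30620520
k=3:  x_3 = 12151·295293601+93·1260·30620520 = 7176225079351,  y_3 = 12151·30620520+1260·295293601 = 744139875780

12151 1260
295293601 30620520
7176225079351 744139875780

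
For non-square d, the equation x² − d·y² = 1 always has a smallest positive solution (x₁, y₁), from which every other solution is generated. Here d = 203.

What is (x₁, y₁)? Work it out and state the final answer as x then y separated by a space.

√203 → a₀=14, period (4,28); ℓ=2 even so k=1
k=0  a_k=14  p_k/q_k = 14/1
k=1  a_k=4  p_k/q_k = 57/4
fundamental: x₁=57, y₁=4  (since 3249 − 203·16 = 1)

57 4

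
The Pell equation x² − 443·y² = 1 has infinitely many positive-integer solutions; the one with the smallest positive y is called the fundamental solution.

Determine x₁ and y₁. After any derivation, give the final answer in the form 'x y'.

[21; 21,42] for √443; ℓ=2 ⇒ convergent index 1
a_0=21:  p_0=21·1+0=21,  q_0=21·0+1=1
a_1=21:  p_1=21·21+1=442,  q_1=21·1+0=21
(x₁, y₁) = (442, 21);  442² − 443·21² = 1 ✓

442 21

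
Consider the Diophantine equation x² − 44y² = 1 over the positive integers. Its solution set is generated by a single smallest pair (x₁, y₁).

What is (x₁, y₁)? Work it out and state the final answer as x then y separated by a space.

199 30

√44 → a₀=6, period (1,1,1,2,1,1,1,12); ℓ=8 even so k=7
k=0  a_k=6  p_k/q_k = 6/1
k=1  a_k=1  p_k/q_k = 7/1
…
k=4  a_k=2  p_k/q_k = 53/8
…
k=6  a_k=1  p_k/q_k = 126/19
k=7  a_k=1  p_k/q_k = 199/30
(x₁, y₁) = (199, 30);  199² − 44·30² = 1 ✓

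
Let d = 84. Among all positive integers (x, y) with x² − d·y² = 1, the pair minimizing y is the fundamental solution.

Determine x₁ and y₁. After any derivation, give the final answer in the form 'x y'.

√84 → a₀=9, period (6,18); ℓ=2 even so k=1
step 0: (9, 1)  from 9·(1,0) + (0,1)
step 1: (55, 6)  from 6·(9,1) + (1,0)
fundamental: x₁=55, y₁=6  (since 3025 − 84·36 = 1)

55 6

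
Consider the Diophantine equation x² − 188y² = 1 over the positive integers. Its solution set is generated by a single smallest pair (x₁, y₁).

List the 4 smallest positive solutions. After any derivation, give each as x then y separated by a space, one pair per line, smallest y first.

√188 → a₀=13, period (1,2,2,6,2,2,1,26); ℓ=8 even so k=7
step 0: (13, 1)  from 13·(1,0) + (0,1)
…
step 6: (3277, 239)  from 2·(1330,97) + (617,45)
step 7: (4607, 336)  from 1·(3277,239) + (1330,97)
fundamental: x₁=4607, y₁=336  (since 21224449 − 188·112896 = 1)
n=2: (4607,336)∘(4607,336) = (4607·4607+188·336·336, 4607·336+336·4607) = (42448897,3095904)
n=3: (42448897,3095904)∘(4607,336) = (4607·42448897+188·336·3095904, 4607·3095904+336·42448897) = (391124132351,28525659120)
n=4: (391124132351,28525659120)∘(4607,336) = (4607·391124132351+188·336·28525659120, 4607·28525659120+336·391124132351) = (3603817713033217,262835420035776)

4607 336
42448897 3095904
391124132351 28525659120
3603817713033217 262835420035776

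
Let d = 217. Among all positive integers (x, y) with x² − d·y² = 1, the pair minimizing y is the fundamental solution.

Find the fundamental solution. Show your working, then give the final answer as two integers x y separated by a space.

3844063 260952

√217 → a₀=14, period (1,2,1,2,1,…,2,1,28); ℓ=16 even so k=15
i=0: a=14 ⇒ p=14, q=1
i=1: a=1 ⇒ p=15, q=1
…
i=3: a=1 ⇒ p=59, q=4
i=4: a=2 ⇒ p=162, q=11
…
i=6: a=1 ⇒ p=383, q=26
…
i=8: a=4 ⇒ p=15055, q=1022
…
i=13: a=1 ⇒ p=1034361, q=70217
i=14: a=2 ⇒ p=2809702, q=190735
i=15: a=1 ⇒ p=3844063, q=260952
fundamental: x₁=3844063, y₁=260952  (since 14776820347969 − 217·68095946304 = 1)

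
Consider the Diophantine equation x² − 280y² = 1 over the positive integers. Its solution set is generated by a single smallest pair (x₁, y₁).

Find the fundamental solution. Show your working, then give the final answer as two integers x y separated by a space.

d=280: √d = [16; 1,2,1,2,1,32] (ℓ=6, even), read p_5/q_5
step 0: (16, 1)  from 16·(1,0) + (0,1)
step 1: (17, 1)  from 1·(16,1) + (1,0)
…
step 3: (67, 4)  from 1·(50,3) + (17,1)
step 4: (184, 11)  from 2·(67,4) + (50,3)
step 5: (251, 15)  from 1·(184,11) + (67,4)
fundamental: x₁=251, y₁=15  (since 63001 − 280·225 = 1)

251 15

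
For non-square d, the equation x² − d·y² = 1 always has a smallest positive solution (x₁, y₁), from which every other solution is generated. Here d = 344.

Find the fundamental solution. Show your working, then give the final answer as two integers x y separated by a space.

[18; 1,1,4,1,3,1,4,1,1,36] for √344; ℓ=10 ⇒ convergent index 9
step 0: (18, 1)  from 18·(1,0) + (0,1)
step 1: (19, 1)  from 1·(18,1) + (1,0)
…
step 3: (167, 9)  from 4·(37,2) + (19,1)
step 4: (204, 11)  from 1·(167,9) + (37,2)
step 5: (779, 42)  from 3·(204,11) + (167,9)
…
step 7: (4711, 254)  from 4·(983,53) + (779,42)
step 8: (5694, 307)  from 1·(4711,254) + (983,53)
step 9: (10405, 561)  from 1·(5694,307) + (4711,254)
→ (10405, 561).  Check: 10405²=108264025, 344·561²=108264024, difference 1.

10405 561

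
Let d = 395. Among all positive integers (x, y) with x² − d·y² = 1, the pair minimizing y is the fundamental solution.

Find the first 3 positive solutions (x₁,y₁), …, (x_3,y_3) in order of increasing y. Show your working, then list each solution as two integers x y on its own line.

159 8
50561 2544
16078239 808984

d=395: √d = [19; 1,6,1,38] (ℓ=4, even), read p_3/q_3
a_0=19:  p_0=19·1+0=19,  q_0=19·0+1=1
a_1=1:  p_1=1·19+1=20,  q_1=1·1+0=1
a_2=6:  p_2=6·20+19=139,  q_2=6·1+1=7
a_3=1:  p_3=1·139+20=159,  q_3=1·7+1=8
fundamental: x₁=159, y₁=8  (since 25281 − 395·64 = 1)
n=2: (159,8)∘(159,8) = (159·159+395·8·8, 159·8+8·159) = (50561,2544)
n=3: (50561,2544)∘(159,8) = (159·50561+395·8·2544, 159·2544+8·50561) = (16078239,808984)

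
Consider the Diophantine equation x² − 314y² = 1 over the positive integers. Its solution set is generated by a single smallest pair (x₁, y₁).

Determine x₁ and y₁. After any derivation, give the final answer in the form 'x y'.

392499 22150

√314 = [17; 1,2,1,1,2,1,34, …], period ℓ=7 (odd) → k=13
i=0: a=17 ⇒ p=17, q=1
…
i=2: a=2 ⇒ p=53, q=3
i=3: a=1 ⇒ p=71, q=4
…
i=5: a=2 ⇒ p=319, q=18
i=6: a=1 ⇒ p=443, q=25
i=7: a=34 ⇒ p=15381, q=868
…
i=9: a=2 ⇒ p=47029, q=2654
i=10: a=1 ⇒ p=62853, q=3547
i=11: a=1 ⇒ p=109882, q=6201
i=12: a=2 ⇒ p=282617, q=15949
i=13: a=1 ⇒ p=392499, q=22150
(x₁, y₁) = (392499, 22150);  392499² − 314·22150² = 1 ✓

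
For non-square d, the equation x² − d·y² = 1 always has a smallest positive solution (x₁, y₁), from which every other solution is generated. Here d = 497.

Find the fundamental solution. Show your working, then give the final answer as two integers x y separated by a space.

1201887 53912

[22; 3,2,2,5,6,5,2,2,3,44] for √497; ℓ=10 ⇒ convergent index 9
i=0: a=22 ⇒ p=22, q=1
…
i=4: a=5 ⇒ p=2051, q=92
…
i=6: a=5 ⇒ p=65476, q=2937
i=7: a=2 ⇒ p=143637, q=6443
i=8: a=2 ⇒ p=352750, q=15823
i=9: a=3 ⇒ p=1201887, q=53912
→ (1201887, 53912).  Check: 1201887²=1444532360769, 497·53912²=1444532360768, difference 1.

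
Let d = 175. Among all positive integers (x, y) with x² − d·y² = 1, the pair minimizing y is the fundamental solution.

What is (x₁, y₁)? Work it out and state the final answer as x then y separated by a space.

2024 153

√175 = [13; 4,2,1,2,4,26, …], period ℓ=6 (even) → k=5
step 0: (13, 1)  from 13·(1,0) + (0,1)
step 1: (53, 4)  from 4·(13,1) + (1,0)
step 2: (119, 9)  from 2·(53,4) + (13,1)
step 3: (172, 13)  from 1·(119,9) + (53,4)
step 4: (463, 35)  from 2·(172,13) + (119,9)
step 5: (2024, 153)  from 4·(463,35) + (172,13)
→ (2024, 153).  Check: 2024²=4096576, 175·153²=4096575, difference 1.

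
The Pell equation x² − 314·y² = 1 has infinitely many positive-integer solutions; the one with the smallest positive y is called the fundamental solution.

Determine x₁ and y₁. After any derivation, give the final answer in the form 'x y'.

√314 = [17; 1,2,1,1,2,1,34, …], period ℓ=7 (odd) → k=13
i=0: a=17 ⇒ p=17, q=1
…
i=2: a=2 ⇒ p=53, q=3
i=3: a=1 ⇒ p=71, q=4
…
i=5: a=2 ⇒ p=319, q=18
i=6: a=1 ⇒ p=443, q=25
…
i=10: a=1 ⇒ p=62853, q=3547
i=11: a=1 ⇒ p=109882, q=6201
i=12: a=2 ⇒ p=282617, q=15949
i=13: a=1 ⇒ p=392499, q=22150
→ (392499, 22150).  Check: 392499²=154055465001, 314·22150²=154055465000, difference 1.

392499 22150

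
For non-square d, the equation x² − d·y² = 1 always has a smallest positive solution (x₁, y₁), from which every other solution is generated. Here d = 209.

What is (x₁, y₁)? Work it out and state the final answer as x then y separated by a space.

46551 3220

√209 = [14; 2,5,3,2,3,5,2,28, …], period ℓ=8 (even) → k=7
a_0=14:  p_0=14·1+0=14,  q_0=14·0+1=1
…
a_2=5:  p_2=5·29+14=159,  q_2=5·2+1=11
a_3=3:  p_3=3·159+29=506,  q_3=3·11+2=35
a_4=2:  p_4=2·506+159=1171,  q_4=2·35+11=81
a_5=3:  p_5=3·1171+506=4019,  q_5=3·81+35=278
a_6=5:  p_6=5·4019+1171=21266,  q_6=5·278+81=1471
a_7=2:  p_7=2·21266+4019=46551,  q_7=2·1471+278=3220
fundamental: x₁=46551, y₁=3220  (since 2166995601 − 209·10368400 = 1)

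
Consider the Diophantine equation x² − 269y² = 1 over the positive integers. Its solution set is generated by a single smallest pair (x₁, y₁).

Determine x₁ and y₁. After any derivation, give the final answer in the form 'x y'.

13449 820

√269 → a₀=16, period (2,2,32); ℓ=3 odd so k=5
k=0  a_k=16  p_k/q_k = 16/1
…
k=3  a_k=32  p_k/q_k = 2657/162
k=4  a_k=2  p_k/q_k = 5396/329
k=5  a_k=2  p_k/q_k = 13449/820
(x₁, y₁) = (13449, 820);  13449² − 269·820² = 1 ✓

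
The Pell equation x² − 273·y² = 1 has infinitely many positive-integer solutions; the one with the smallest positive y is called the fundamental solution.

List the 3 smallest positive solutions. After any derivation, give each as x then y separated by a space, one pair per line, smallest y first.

d=273: √d = [16; 1,1,10,1,1,32] (ℓ=6, even), read p_5/q_5
k=0  a_k=16  p_k/q_k = 16/1
k=1  a_k=1  p_k/q_k = 17/1
k=2  a_k=1  p_k/q_k = 33/2
k=3  a_k=10  p_k/q_k = 347/21
k=4  a_k=1  p_k/q_k = 380/23
k=5  a_k=1  p_k/q_k = 727/44
fundamental: x₁=727, y₁=44  (since 528529 − 273·1936 = 1)
n=2: (727,44)∘(727,44) = (727·727+273·44·44, 727·44+44·727) = (1057057,63976)
n=3: (1057057,63976)∘(727,44) = (727·1057057+273·44·63976, 727·63976+44·1057057) = (1536960151,93021060)

727 44
1057057 63976
1536960151 93021060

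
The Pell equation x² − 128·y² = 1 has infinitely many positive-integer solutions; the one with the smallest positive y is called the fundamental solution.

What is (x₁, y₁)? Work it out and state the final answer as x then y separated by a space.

577 51

√128 = [11; 3,5,3,22, …], period ℓ=4 (even) → k=3
step 0: (11, 1)  from 11·(1,0) + (0,1)
…
step 2: (181, 16)  from 5·(34,3) + (11,1)
step 3: (577, 51)  from 3·(181,16) + (34,3)
fundamental: x₁=577, y₁=51  (since 332929 − 128·2601 = 1)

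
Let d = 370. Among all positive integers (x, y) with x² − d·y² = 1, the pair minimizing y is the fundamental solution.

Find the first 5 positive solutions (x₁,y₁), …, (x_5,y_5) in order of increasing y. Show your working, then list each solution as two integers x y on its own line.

213859 11118
91471343761 4755368724
39123940210553539 2033956799880714
16734013458886067250241 869959934526623861928
7157438768568706971928026499 372097523273824548176239590

√370 → a₀=19, period (4,4,38); ℓ=3 odd so k=5
k=0  a_k=19  p_k/q_k = 19/1
k=1  a_k=4  p_k/q_k = 77/4
k=2  a_k=4  p_k/q_k = 327/17
…
k=4  a_k=4  p_k/q_k = 50339/2617
k=5  a_k=4  p_k/q_k = 213859/11118
fundamental: x₁=213859, y₁=11118  (since 45735671881 − 370·123609924 = 1)
(x_2, y_2) = (213859·213859 + 370·11118·11118, 213859·11118 + 11118·213859) = (91471343761, 4755368724)
(x_3, y_3) = (213859·91471343761 + 370·11118·4755368724, 213859·4755368724 + 11118·91471343761) = (39123940210553539, 2033956799880714)
(x_4, y_4) = (213859·39123940210553539 + 370·11118·2033956799880714, 213859·2033956799880714 + 11118·39123940210553539) = (16734013458886067250241, 869959934526623861928)
(x_5, y_5) = (213859·16734013458886067250241 + 370·11118·869959934526623861928, 213859·869959934526623861928 + 11118·16734013458886067250241) = (7157438768568706971928026499, 372097523273824548176239590)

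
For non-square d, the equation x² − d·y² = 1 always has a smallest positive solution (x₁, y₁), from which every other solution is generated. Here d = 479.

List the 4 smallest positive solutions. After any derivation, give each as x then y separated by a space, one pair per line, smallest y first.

d=479: √d = [21; 1,7,1,3,2,21,2,3,1,7,1,42] (ℓ=12, even), read p_11/q_11
k=0  a_k=21  p_k/q_k = 21/1
…
k=4  a_k=3  p_k/q_k = 766/35
…
k=7  a_k=2  p_k/q_k = 75879/3467
k=8  a_k=3  p_k/q_k = 264712/12095
…
k=10  a_k=7  p_k/q_k = 2648849/121029
k=11  a_k=1  p_k/q_k = 2989440/136591
→ (2989440, 136591).  Check: 2989440²=8936751513600, 479·136591²=8936751513599, difference 1.
(x_2, y_2) = (2989440·2989440 + 479·136591·136591, 2989440·136591 + 136591·2989440) = (17873503027199, 816661198080)
(x_3, y_3) = (2989440·17873503027199 + 479·136591·816661198080, 2989440·816661198080 + 136591·17873503027199) = (106863529779256567680, 4882719303976413809)
(x_4, y_4) = (2989440·106863529779256567680 + 479·136591·4882719303976413809, 2989440·4882719303976413809 + 136591·106863529779256567680) = (638924220926583633867571201, 29193192792157684333155840)

2989440 136591
17873503027199 816661198080
106863529779256567680 4882719303976413809
638924220926583633867571201 29193192792157684333155840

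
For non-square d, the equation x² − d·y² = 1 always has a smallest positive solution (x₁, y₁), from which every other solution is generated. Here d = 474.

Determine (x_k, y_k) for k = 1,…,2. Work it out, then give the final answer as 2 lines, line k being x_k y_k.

[21; 1,3,2,1,1,…,3,1,42] for √474; ℓ=14 ⇒ convergent index 13
i=0: a=21 ⇒ p=21, q=1
i=1: a=1 ⇒ p=22, q=1
i=2: a=3 ⇒ p=87, q=4
i=3: a=2 ⇒ p=196, q=9
i=4: a=1 ⇒ p=283, q=13
…
i=6: a=1 ⇒ p=762, q=35
i=7: a=6 ⇒ p=5051, q=232
i=8: a=1 ⇒ p=5813, q=267
i=9: a=1 ⇒ p=10864, q=499
…
i=12: a=3 ⇒ p=149331, q=6859
i=13: a=1 ⇒ p=193549, q=8890
fundamental: x₁=193549, y₁=8890  (since 37461215401 − 474·79032100 = 1)
k=2:  x_2 = 193549·193549+474·8890·8890 = 74922430801,  y_2 = 193549·8890+8890·193549 = 3441301220

193549 8890
74922430801 3441301220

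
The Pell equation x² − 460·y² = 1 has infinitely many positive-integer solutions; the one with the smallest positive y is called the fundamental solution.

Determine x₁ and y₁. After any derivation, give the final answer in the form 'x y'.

√460 → a₀=21, period (2,4,3,1,2,10,2,1,3,4,2,42); ℓ=12 even so k=11
a_0=21:  p_0=21·1+0=21,  q_0=21·0+1=1
a_1=2:  p_1=2·21+1=43,  q_1=2·1+0=2
…
a_5=2:  p_5=2·815+622=2252,  q_5=2·38+29=105
…
a_7=2:  p_7=2·23335+2252=48922,  q_7=2·1088+105=2281
…
a_9=3:  p_9=3·72257+48922=265693,  q_9=3·3369+2281=12388
a_10=4:  p_10=4·265693+72257=1135029,  q_10=4·12388+3369=52921
a_11=2:  p_11=2·1135029+265693=2535751,  q_11=2·52921+12388=118230
→ (2535751, 118230).  Check: 2535751²=6430033134001, 460·118230²=6430033134000, difference 1.

2535751 118230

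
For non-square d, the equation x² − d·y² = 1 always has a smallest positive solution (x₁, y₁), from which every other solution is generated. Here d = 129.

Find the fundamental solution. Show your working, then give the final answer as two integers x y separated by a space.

√129 → a₀=11, period (2,1,3,1,6,1,3,1,2,22); ℓ=10 even so k=9
i=0: a=11 ⇒ p=11, q=1
…
i=3: a=3 ⇒ p=125, q=11
i=4: a=1 ⇒ p=159, q=14
i=5: a=6 ⇒ p=1079, q=95
…
i=8: a=1 ⇒ p=6031, q=531
i=9: a=2 ⇒ p=16855, q=1484
fundamental: x₁=16855, y₁=1484  (since 284091025 − 129·2202256 = 1)

16855 1484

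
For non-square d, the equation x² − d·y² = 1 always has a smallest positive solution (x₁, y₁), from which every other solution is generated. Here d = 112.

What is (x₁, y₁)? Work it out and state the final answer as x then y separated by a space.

[10; 1,1,2,1,1,20] for √112; ℓ=6 ⇒ convergent index 5
a_0=10:  p_0=10·1+0=10,  q_0=10·0+1=1
a_1=1:  p_1=1·10+1=11,  q_1=1·1+0=1
a_2=1:  p_2=1·11+10=21,  q_2=1·1+1=2
a_3=2:  p_3=2·21+11=53,  q_3=2·2+1=5
a_4=1:  p_4=1·53+21=74,  q_4=1·5+2=7
a_5=1:  p_5=1·74+53=127,  q_5=1·7+5=12
→ (127, 12).  Check: 127²=16129, 112·12²=16128, difference 1.

127 12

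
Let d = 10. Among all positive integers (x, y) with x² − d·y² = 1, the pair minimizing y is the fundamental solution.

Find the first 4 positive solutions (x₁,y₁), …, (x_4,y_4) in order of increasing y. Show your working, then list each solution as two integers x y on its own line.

19 6
721 228
27379 8658
1039681 328776

√10 → a₀=3, period (6); ℓ=1 odd so k=1
k=0  a_k=3  p_k/q_k = 3/1
k=1  a_k=6  p_k/q_k = 19/6
(x₁, y₁) = (19, 6);  19² − 10·6² = 1 ✓
(19+6√10)^2 = 721 + 228√10
(19+6√10)^3 = 27379 + 8658√10
(19+6√10)^4 = 1039681 + 328776√10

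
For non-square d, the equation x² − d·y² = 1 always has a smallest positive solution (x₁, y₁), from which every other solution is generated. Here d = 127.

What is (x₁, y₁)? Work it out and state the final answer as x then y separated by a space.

4730624 419775

d=127: √d = [11; 3,1,2,2,7,11,7,2,2,1,3,22] (ℓ=12, even), read p_11/q_11
a_0=11:  p_0=11·1+0=11,  q_0=11·0+1=1
a_1=3:  p_1=3·11+1=34,  q_1=3·1+0=3
…
a_3=2:  p_3=2·45+34=124,  q_3=2·4+3=11
a_4=2:  p_4=2·124+45=293,  q_4=2·11+4=26
…
a_6=11:  p_6=11·2175+293=24218,  q_6=11·193+26=2149
a_7=7:  p_7=7·24218+2175=171701,  q_7=7·2149+193=15236
a_8=2:  p_8=2·171701+24218=367620,  q_8=2·15236+2149=32621
a_9=2:  p_9=2·367620+171701=906941,  q_9=2·32621+15236=80478
a_10=1:  p_10=1·906941+367620=1274561,  q_10=1·80478+32621=113099
a_11=3:  p_11=3·1274561+906941=4730624,  q_11=3·113099+80478=419775
(x₁, y₁) = (4730624, 419775);  4730624² − 127·419775² = 1 ✓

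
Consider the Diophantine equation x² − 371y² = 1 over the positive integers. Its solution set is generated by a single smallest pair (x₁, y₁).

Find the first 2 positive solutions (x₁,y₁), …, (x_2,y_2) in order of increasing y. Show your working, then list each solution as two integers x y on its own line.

1695 88
5746049 298320

√371 → a₀=19, period (3,1,4,1,3,38); ℓ=6 even so k=5
a_0=19:  p_0=19·1+0=19,  q_0=19·0+1=1
a_1=3:  p_1=3·19+1=58,  q_1=3·1+0=3
a_2=1:  p_2=1·58+19=77,  q_2=1·3+1=4
…
a_4=1:  p_4=1·366+77=443,  q_4=1·19+4=23
a_5=3:  p_5=3·443+366=1695,  q_5=3·23+19=88
(x₁, y₁) = (1695, 88);  1695² − 371·88² = 1 ✓
(1695+88√371)^2 = 5746049 + 298320√371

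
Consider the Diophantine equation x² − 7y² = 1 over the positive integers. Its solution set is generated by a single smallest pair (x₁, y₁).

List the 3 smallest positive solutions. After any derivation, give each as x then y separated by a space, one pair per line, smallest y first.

8 3
127 48
2024 765

[2; 1,1,1,4] for √7; ℓ=4 ⇒ convergent index 3
k=0  a_k=2  p_k/q_k = 2/1
k=1  a_k=1  p_k/q_k = 3/1
k=2  a_k=1  p_k/q_k = 5/2
k=3  a_k=1  p_k/q_k = 8/3
→ (8, 3).  Check: 8²=64, 7·3²=63, difference 1.
n=2: (8,3)∘(8,3) = (8·8+7·3·3, 8·3+3·8) = (127,48)
n=3: (127,48)∘(8,3) = (8·127+7·3·48, 8·48+3·127) = (2024,765)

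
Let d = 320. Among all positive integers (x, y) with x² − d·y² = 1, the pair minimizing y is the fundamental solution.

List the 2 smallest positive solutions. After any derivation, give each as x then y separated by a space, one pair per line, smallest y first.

161 9
51841 2898

[17; 1,7,1,34] for √320; ℓ=4 ⇒ convergent index 3
k=0  a_k=17  p_k/q_k = 17/1
k=1  a_k=1  p_k/q_k = 18/1
k=2  a_k=7  p_k/q_k = 143/8
k=3  a_k=1  p_k/q_k = 161/9
→ (161, 9).  Check: 161²=25921, 320·9²=25920, difference 1.
n=2: (161,9)∘(161,9) = (161·161+320·9·9, 161·9+9·161) = (51841,2898)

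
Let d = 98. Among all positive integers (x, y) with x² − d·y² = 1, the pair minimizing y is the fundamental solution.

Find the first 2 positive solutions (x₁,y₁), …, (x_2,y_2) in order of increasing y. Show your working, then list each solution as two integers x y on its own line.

√98 → a₀=9, period (1,8,1,18); ℓ=4 even so k=3
a_0=9:  p_0=9·1+0=9,  q_0=9·0+1=1
…
a_2=8:  p_2=8·10+9=89,  q_2=8·1+1=9
a_3=1:  p_3=1·89+10=99,  q_3=1·9+1=10
→ (99, 10).  Check: 99²=9801, 98·10²=9800, difference 1.
(99+10√98)^2 = 19601 + 1980√98

99 10
19601 1980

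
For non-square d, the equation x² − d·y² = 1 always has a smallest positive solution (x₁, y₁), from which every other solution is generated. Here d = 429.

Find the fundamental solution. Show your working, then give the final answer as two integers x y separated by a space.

√429 → a₀=20, period (1,2,2,9,1,12,1,9,2,2,1,40); ℓ=12 even so k=11
step 0: (20, 1)  from 20·(1,0) + (0,1)
…
step 3: (145, 7)  from 2·(62,3) + (21,1)
…
step 5: (1512, 73)  from 1·(1367,66) + (145,7)
step 6: (19511, 942)  from 12·(1512,73) + (1367,66)
…
step 8: (208718, 10077)  from 9·(21023,1015) + (19511,942)
…
step 10: (1085636, 52415)  from 2·(438459,21169) + (208718,10077)
step 11: (1524095, 73584)  from 1·(1085636,52415) + (438459,21169)
(x₁, y₁) = (1524095, 73584);  1524095² − 429·73584² = 1 ✓

1524095 73584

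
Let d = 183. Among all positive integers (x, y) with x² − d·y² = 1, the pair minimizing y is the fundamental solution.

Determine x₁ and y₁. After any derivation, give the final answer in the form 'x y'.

√183 → a₀=13, period (1,1,8,1,1,26); ℓ=6 even so k=5
k=0  a_k=13  p_k/q_k = 13/1
…
k=3  a_k=8  p_k/q_k = 230/17
k=4  a_k=1  p_k/q_k = 257/19
k=5  a_k=1  p_k/q_k = 487/36
(x₁, y₁) = (487, 36);  487² − 183·36² = 1 ✓

487 36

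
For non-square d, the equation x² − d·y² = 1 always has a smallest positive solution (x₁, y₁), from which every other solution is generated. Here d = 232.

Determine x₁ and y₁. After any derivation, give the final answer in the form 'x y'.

d=232: √d = [15; 4,3,7,3,4,30] (ℓ=6, even), read p_5/q_5
step 0: (15, 1)  from 15·(1,0) + (0,1)
step 1: (61, 4)  from 4·(15,1) + (1,0)
step 2: (198, 13)  from 3·(61,4) + (15,1)
step 3: (1447, 95)  from 7·(198,13) + (61,4)
step 4: (4539, 298)  from 3·(1447,95) + (198,13)
step 5: (19603, 1287)  from 4·(4539,298) + (1447,95)
fundamental: x₁=19603, y₁=1287  (since 384277609 − 232·1656369 = 1)

19603 1287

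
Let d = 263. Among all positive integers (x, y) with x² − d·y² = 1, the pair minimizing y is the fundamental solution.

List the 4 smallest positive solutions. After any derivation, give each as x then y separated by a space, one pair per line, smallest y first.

[16; 4,1,1,1,1,15,1,1,1,1,4,32] for √263; ℓ=12 ⇒ convergent index 11
i=0: a=16 ⇒ p=16, q=1
i=1: a=4 ⇒ p=65, q=4
…
i=3: a=1 ⇒ p=146, q=9
i=4: a=1 ⇒ p=227, q=14
…
i=6: a=15 ⇒ p=5822, q=359
…
i=8: a=1 ⇒ p=12017, q=741
…
i=10: a=1 ⇒ p=30229, q=1864
i=11: a=4 ⇒ p=139128, q=8579
→ (139128, 8579).  Check: 139128²=19356600384, 263·8579²=19356600383, difference 1.
(x_2, y_2) = (139128·139128 + 263·8579·8579, 139128·8579 + 8579·139128) = (38713200767, 2387158224)
(x_3, y_3) = (139128·38713200767 + 263·8579·2387158224, 139128·2387158224 + 8579·38713200767) = (10772180392483224, 664241098768765)
(x_4, y_4) = (139128·10772180392483224 + 263·8579·664241098768765, 139128·664241098768765 + 8579·10772180392483224) = (2997423827252098776577, 184829071176614315616)

139128 8579
38713200767 2387158224
10772180392483224 664241098768765
2997423827252098776577 184829071176614315616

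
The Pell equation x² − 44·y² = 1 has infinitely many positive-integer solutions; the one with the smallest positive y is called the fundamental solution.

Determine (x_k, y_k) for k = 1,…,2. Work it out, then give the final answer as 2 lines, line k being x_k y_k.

199 30
79201 11940

√44 = [6; 1,1,1,2,1,1,1,12, …], period ℓ=8 (even) → k=7
a_0=6:  p_0=6·1+0=6,  q_0=6·0+1=1
…
a_4=2:  p_4=2·20+13=53,  q_4=2·3+2=8
a_5=1:  p_5=1·53+20=73,  q_5=1·8+3=11
a_6=1:  p_6=1·73+53=126,  q_6=1·11+8=19
a_7=1:  p_7=1·126+73=199,  q_7=1·19+11=30
fundamental: x₁=199, y₁=30  (since 39601 − 44·900 = 1)
n=2: (199,30)∘(199,30) = (199·199+44·30·30, 199·30+30·199) = (79201,11940)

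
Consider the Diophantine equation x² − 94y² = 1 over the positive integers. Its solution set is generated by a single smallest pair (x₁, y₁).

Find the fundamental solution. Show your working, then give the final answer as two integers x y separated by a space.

2143295 221064

d=94: √d = [9; 1,2,3,1,1,…,2,1,18] (ℓ=16, even), read p_15/q_15
k=0  a_k=9  p_k/q_k = 9/1
…
k=6  a_k=5  p_k/q_k = 1241/128
k=7  a_k=1  p_k/q_k = 1464/151
…
k=10  a_k=5  p_k/q_k = 85038/8771
…
k=12  a_k=1  p_k/q_k = 184493/19029
k=13  a_k=3  p_k/q_k = 652934/67345
k=14  a_k=2  p_k/q_k = 1490361/153719
k=15  a_k=1  p_k/q_k = 2143295/221064
fundamental: x₁=2143295, y₁=221064  (since 4593713457025 − 94·48869292096 = 1)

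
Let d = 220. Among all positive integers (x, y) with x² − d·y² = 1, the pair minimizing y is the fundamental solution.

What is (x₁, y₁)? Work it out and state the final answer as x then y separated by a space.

89 6

d=220: √d = [14; 1,4,1,28] (ℓ=4, even), read p_3/q_3
k=0  a_k=14  p_k/q_k = 14/1
…
k=2  a_k=4  p_k/q_k = 74/5
k=3  a_k=1  p_k/q_k = 89/6
(x₁, y₁) = (89, 6);  89² − 220·6² = 1 ✓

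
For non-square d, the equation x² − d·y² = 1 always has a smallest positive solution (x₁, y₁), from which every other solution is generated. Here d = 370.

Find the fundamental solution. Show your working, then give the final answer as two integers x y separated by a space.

√370 → a₀=19, period (4,4,38); ℓ=3 odd so k=5
step 0: (19, 1)  from 19·(1,0) + (0,1)
…
step 2: (327, 17)  from 4·(77,4) + (19,1)
…
step 4: (50339, 2617)  from 4·(12503,650) + (327,17)
step 5: (213859, 11118)  from 4·(50339,2617) + (12503,650)
fundamental: x₁=213859, y₁=11118  (since 45735671881 − 370·123609924 = 1)

213859 11118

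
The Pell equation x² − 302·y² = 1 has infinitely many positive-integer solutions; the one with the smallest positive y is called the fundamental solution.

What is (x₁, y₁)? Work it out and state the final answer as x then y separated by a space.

[17; 2,1,1,1,4,…,1,2,34] for √302; ℓ=16 ⇒ convergent index 15
a_0=17:  p_0=17·1+0=17,  q_0=17·0+1=1
a_1=2:  p_1=2·17+1=35,  q_1=2·1+0=2
…
a_3=1:  p_3=1·52+35=87,  q_3=1·3+2=5
…
a_7=1:  p_7=1·1425+643=2068,  q_7=1·82+37=119
a_8=16:  p_8=16·2068+1425=34513,  q_8=16·119+82=1986
…
a_10=2:  p_10=2·36581+34513=107675,  q_10=2·2105+1986=6196
a_11=4:  p_11=4·107675+36581=467281,  q_11=4·6196+2105=26889
…
a_13=1:  p_13=1·574956+467281=1042237,  q_13=1·33085+26889=59974
a_14=1:  p_14=1·1042237+574956=1617193,  q_14=1·59974+33085=93059
a_15=2:  p_15=2·1617193+1042237=4276623,  q_15=2·93059+59974=246092
fundamental: x₁=4276623, y₁=246092  (since 18289504284129 − 302·60561272464 = 1)

4276623 246092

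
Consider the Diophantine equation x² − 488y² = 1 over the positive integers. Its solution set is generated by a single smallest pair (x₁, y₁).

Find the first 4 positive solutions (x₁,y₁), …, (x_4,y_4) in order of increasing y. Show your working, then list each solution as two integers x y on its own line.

243 11
118097 5346
57394899 2598145
27893802817 1262693124

√488 → a₀=22, period (11,44); ℓ=2 even so k=1
k=0  a_k=22  p_k/q_k = 22/1
k=1  a_k=11  p_k/q_k = 243/11
fundamental: x₁=243, y₁=11  (since 59049 − 488·121 = 1)
k=2:  x_2 = 243·243+488·11·11 = 118097,  y_2 = 243·11+11·243 = 5346
k=3:  x_3 = 243·118097+488·11·5346 = 57394899,  y_3 = 243·5346+11·118097 = 2598145
k=4:  x_4 = 243·57394899+488·11·2598145 = 27893802817,  y_4 = 243·2598145+11·57394899 = 1262693124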